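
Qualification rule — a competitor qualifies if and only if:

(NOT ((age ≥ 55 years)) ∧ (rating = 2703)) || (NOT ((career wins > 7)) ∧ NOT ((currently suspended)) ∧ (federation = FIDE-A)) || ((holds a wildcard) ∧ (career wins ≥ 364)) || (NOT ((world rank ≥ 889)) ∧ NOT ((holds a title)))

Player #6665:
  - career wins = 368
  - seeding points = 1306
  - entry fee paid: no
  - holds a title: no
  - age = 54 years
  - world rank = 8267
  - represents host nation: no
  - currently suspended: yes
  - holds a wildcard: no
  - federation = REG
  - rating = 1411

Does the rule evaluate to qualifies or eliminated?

Eliminated

Atomic conditions:
  age ≥ 55 years: 54 ≥ 55 is false
  rating = 2703: 1411 == 2703 is false
  career wins > 7: 368 > 7 is true
  currently suspended: yes → true
  federation = FIDE-A: REG == FIDE-A is false
  holds a wildcard: no → false
  career wins ≥ 364: 368 ≥ 364 is true
  world rank ≥ 889: 8267 ≥ 889 is true
  holds a title: no → false
Combine:
[1.1] NOT false = true
[1] true AND false = false
[2.1] NOT true = false
[2.2] NOT true = false
[2] false AND false AND false = false
[3] false AND true = false
[4.1] NOT true = false
[4.2] NOT false = true
[4] false AND true = false
[root] false OR false OR false OR false = false
Overall: false → eliminated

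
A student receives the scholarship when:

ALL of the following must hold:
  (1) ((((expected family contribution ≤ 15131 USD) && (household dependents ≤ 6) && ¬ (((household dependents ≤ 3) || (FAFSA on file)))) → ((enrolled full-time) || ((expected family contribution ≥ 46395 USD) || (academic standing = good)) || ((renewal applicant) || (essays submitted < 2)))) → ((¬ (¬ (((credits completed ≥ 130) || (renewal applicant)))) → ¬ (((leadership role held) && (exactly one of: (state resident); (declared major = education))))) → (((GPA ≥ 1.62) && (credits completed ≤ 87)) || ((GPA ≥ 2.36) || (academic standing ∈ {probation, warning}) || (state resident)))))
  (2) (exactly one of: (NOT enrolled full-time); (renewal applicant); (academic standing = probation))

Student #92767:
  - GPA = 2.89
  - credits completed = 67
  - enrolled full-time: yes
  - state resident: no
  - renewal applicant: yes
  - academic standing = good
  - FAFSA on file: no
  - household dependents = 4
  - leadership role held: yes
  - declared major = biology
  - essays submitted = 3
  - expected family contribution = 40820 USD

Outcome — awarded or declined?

Atomic conditions:
  expected family contribution ≤ 15131 USD: 40820 ≤ 15131 is false
  household dependents ≤ 6: 4 ≤ 6 is true
  household dependents ≤ 3: 4 ≤ 3 is false
  FAFSA on file: no → false
  enrolled full-time: yes → true
  expected family contribution ≥ 46395 USD: 40820 ≥ 46395 is false
  academic standing = good: good == good is true
  renewal applicant: yes → true
  essays submitted < 2: 3 < 2 is false
  credits completed ≥ 130: 67 ≥ 130 is false
  leadership role held: yes → true
  state resident: no → false
  declared major = education: biology == education is false
  GPA ≥ 1.62: 2.89 ≥ 1.62 is true
  credits completed ≤ 87: 67 ≤ 87 is true
  GPA ≥ 2.36: 2.89 ≥ 2.36 is true
  academic standing ∈ {probation, warning}: good is not in the set → false
  NOT enrolled full-time: yes → false
  academic standing = probation: good == probation is false
Combine:
[1.1.1.3.1] false OR false = false
[1.1.1.3] NOT false = true
[1.1.1] false AND true AND true = false
[1.1.2.2] false OR true = true
[1.1.2.3] true OR false = true
[1.1.2] true OR true OR true = true
[1.1] false → true (antecedent false ⇒ implication holds) = true
[1.2.1.1.1.1] false OR true = true
[1.2.1.1.1] NOT true = false
[1.2.1.1] NOT false = true
[1.2.1.2.1.2] exactly-one(false, false) = false
[1.2.1.2.1] true AND false = false
[1.2.1.2] NOT false = true
[1.2.1] true → true = true
[1.2.2.1] true AND true = true
[1.2.2.2] true OR false OR false = true
[1.2.2] true OR true = true
[1.2] true → true = true
[1] true → true = true
[2] exactly-one(false, true, false) = true
[root] true AND true = true
Overall: true → awarded

Awarded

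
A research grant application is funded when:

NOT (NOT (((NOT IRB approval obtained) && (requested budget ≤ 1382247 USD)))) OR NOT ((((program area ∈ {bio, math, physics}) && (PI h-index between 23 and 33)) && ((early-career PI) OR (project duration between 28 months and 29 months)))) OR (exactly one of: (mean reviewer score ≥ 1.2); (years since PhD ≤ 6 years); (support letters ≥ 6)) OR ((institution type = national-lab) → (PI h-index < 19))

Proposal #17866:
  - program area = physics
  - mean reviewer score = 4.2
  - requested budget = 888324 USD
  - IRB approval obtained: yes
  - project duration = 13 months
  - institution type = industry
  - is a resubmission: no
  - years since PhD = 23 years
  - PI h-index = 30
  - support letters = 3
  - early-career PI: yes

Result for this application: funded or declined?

Atomic conditions:
  NOT IRB approval obtained: yes → false
  requested budget ≤ 1382247 USD: 888324 ≤ 1382247 is true
  program area ∈ {bio, math, physics}: physics is in the set → true
  PI h-index between 23 and 33: 30 in [23, 33] is true
  early-career PI: yes → true
  project duration between 28 months and 29 months: 13 in [28, 29] is false
  mean reviewer score ≥ 1.2: 4.2 ≥ 1.2 is true
  years since PhD ≤ 6 years: 23 ≤ 6 is false
  support letters ≥ 6: 3 ≥ 6 is false
  institution type = national-lab: industry == national-lab is false
  PI h-index < 19: 30 < 19 is false
Combine:
[1.1.1] false AND true = false
[1.1] NOT false = true
[1] NOT true = false
[2.1.1] true AND true = true
[2.1.2] true OR false = true
[2.1] true AND true = true
[2] NOT true = false
[3] exactly-one(true, false, false) = true
[4] false → false (antecedent false ⇒ implication holds) = true
[root] false OR false OR true OR true = true
Overall: true → funded

Funded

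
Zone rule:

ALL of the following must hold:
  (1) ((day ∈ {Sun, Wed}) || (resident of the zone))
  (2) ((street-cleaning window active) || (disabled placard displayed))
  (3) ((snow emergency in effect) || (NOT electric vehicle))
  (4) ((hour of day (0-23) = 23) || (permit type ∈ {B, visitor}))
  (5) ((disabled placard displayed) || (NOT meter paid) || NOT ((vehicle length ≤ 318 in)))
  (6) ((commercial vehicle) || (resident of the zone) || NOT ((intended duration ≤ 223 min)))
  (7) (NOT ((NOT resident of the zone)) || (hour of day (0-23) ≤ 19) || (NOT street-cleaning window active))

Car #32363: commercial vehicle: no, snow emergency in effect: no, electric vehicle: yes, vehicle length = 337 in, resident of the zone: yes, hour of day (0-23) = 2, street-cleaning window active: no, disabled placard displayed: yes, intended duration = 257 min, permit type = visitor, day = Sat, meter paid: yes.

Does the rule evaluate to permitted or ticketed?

Ticketed

Atomic conditions:
  day ∈ {Sun, Wed}: Sat is not in the set → false
  resident of the zone: yes → true
  street-cleaning window active: no → false
  disabled placard displayed: yes → true
  snow emergency in effect: no → false
  NOT electric vehicle: yes → false
  hour of day (0-23) = 23: 2 == 23 is false
  permit type ∈ {B, visitor}: visitor is in the set → true
  NOT meter paid: yes → false
  vehicle length ≤ 318 in: 337 ≤ 318 is false
  commercial vehicle: no → false
  intended duration ≤ 223 min: 257 ≤ 223 is false
  NOT resident of the zone: yes → false
  hour of day (0-23) ≤ 19: 2 ≤ 19 is true
  NOT street-cleaning window active: no → true
Combine:
[1] false OR true = true
[2] false OR true = true
[3] false OR false = false
[4] false OR true = true
[5.3] NOT false = true
[5] true OR false OR true = true
[6.3] NOT false = true
[6] false OR true OR true = true
[7.1] NOT false = true
[7] true OR true OR true = true
[root] true AND true AND false AND true AND true AND true AND true = false
Overall: false → ticketed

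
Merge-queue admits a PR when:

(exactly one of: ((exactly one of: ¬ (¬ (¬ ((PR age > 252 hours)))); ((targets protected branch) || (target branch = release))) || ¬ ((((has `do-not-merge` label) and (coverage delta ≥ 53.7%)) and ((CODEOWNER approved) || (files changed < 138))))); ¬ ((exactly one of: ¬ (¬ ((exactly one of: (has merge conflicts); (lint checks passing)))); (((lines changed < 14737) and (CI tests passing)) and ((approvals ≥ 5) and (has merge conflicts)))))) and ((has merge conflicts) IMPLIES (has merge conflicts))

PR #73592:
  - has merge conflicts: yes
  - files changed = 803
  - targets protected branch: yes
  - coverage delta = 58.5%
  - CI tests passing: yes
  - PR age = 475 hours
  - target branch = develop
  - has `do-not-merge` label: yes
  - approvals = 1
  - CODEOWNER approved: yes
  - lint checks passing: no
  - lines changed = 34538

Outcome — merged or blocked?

Atomic conditions:
  PR age > 252 hours: 475 > 252 is true
  targets protected branch: yes → true
  target branch = release: develop == release is false
  has `do-not-merge` label: yes → true
  coverage delta ≥ 53.7%: 58.5 ≥ 53.7 is true
  CODEOWNER approved: yes → true
  files changed < 138: 803 < 138 is false
  has merge conflicts: yes → true
  lint checks passing: no → false
  lines changed < 14737: 34538 < 14737 is false
  CI tests passing: yes → true
  approvals ≥ 5: 1 ≥ 5 is false
Combine:
[1.1.1.1.1.1] NOT true = false
[1.1.1.1.1] NOT false = true
[1.1.1.1] NOT true = false
[1.1.1.2] true OR false = true
[1.1.1] exactly-one(false, true) = true
[1.1.2.1.1] true AND true = true
[1.1.2.1.2] true OR false = true
[1.1.2.1] true AND true = true
[1.1.2] NOT true = false
[1.1] true OR false = true
[1.2.1.1.1.1] exactly-one(true, false) = true
[1.2.1.1.1] NOT true = false
[1.2.1.1] NOT false = true
[1.2.1.2.1] false AND true = false
[1.2.1.2.2] false AND true = false
[1.2.1.2] false AND false = false
[1.2.1] exactly-one(true, false) = true
[1.2] NOT true = false
[1] exactly-one(true, false) = true
[2] true → true = true
[root] true AND true = true
Overall: true → merged

Merged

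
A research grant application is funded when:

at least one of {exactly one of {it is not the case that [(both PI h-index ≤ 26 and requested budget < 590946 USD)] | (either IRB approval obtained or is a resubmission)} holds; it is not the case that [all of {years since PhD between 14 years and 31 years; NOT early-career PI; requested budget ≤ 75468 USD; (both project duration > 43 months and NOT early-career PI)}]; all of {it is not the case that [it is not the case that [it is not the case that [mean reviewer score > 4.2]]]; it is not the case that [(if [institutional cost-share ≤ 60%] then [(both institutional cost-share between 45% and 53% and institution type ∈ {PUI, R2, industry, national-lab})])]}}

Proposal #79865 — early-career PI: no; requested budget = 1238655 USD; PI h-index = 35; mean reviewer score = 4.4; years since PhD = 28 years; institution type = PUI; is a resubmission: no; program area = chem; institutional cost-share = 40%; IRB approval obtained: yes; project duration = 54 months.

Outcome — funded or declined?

Funded

Atomic conditions:
  PI h-index ≤ 26: 35 ≤ 26 is false
  requested budget < 590946 USD: 1238655 < 590946 is false
  IRB approval obtained: yes → true
  is a resubmission: no → false
  years since PhD between 14 years and 31 years: 28 in [14, 31] is true
  NOT early-career PI: no → true
  requested budget ≤ 75468 USD: 1238655 ≤ 75468 is false
  project duration > 43 months: 54 > 43 is true
  mean reviewer score > 4.2: 4.4 > 4.2 is true
  institutional cost-share ≤ 60%: 40 ≤ 60 is true
  institutional cost-share between 45% and 53%: 40 in [45, 53] is false
  institution type ∈ {PUI, R2, industry, national-lab}: PUI is in the set → true
Combine:
[1.1.1] false AND false = false
[1.1] NOT false = true
[1.2] true OR false = true
[1] exactly-one(true, true) = false
[2.1.4] true AND true = true
[2.1] true AND true AND false AND true = false
[2] NOT false = true
[3.1.1.1] NOT true = false
[3.1.1] NOT false = true
[3.1] NOT true = false
[3.2.1.2] false AND true = false
[3.2.1] true → false = false
[3.2] NOT false = true
[3] false AND true = false
[root] false OR true OR false = true
Overall: true → funded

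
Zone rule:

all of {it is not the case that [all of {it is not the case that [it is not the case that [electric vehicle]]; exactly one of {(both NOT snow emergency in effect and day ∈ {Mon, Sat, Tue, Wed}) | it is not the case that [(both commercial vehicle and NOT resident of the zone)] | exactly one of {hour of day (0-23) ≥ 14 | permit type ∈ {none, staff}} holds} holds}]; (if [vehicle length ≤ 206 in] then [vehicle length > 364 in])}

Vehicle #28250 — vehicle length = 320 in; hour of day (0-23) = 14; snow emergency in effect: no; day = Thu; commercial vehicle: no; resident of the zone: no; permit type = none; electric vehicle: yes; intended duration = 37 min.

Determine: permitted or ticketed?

Atomic conditions:
  electric vehicle: yes → true
  NOT snow emergency in effect: no → true
  day ∈ {Mon, Sat, Tue, Wed}: Thu is not in the set → false
  commercial vehicle: no → false
  NOT resident of the zone: no → true
  hour of day (0-23) ≥ 14: 14 ≥ 14 is true
  permit type ∈ {none, staff}: none is in the set → true
  vehicle length ≤ 206 in: 320 ≤ 206 is false
  vehicle length > 364 in: 320 > 364 is false
Combine:
[1.1.1.1] NOT true = false
[1.1.1] NOT false = true
[1.1.2.1] true AND false = false
[1.1.2.2.1] false AND true = false
[1.1.2.2] NOT false = true
[1.1.2.3] exactly-one(true, true) = false
[1.1.2] exactly-one(false, true, false) = true
[1.1] true AND true = true
[1] NOT true = false
[2] false → false (antecedent false ⇒ implication holds) = true
[root] false AND true = false
Overall: false → ticketed

Ticketed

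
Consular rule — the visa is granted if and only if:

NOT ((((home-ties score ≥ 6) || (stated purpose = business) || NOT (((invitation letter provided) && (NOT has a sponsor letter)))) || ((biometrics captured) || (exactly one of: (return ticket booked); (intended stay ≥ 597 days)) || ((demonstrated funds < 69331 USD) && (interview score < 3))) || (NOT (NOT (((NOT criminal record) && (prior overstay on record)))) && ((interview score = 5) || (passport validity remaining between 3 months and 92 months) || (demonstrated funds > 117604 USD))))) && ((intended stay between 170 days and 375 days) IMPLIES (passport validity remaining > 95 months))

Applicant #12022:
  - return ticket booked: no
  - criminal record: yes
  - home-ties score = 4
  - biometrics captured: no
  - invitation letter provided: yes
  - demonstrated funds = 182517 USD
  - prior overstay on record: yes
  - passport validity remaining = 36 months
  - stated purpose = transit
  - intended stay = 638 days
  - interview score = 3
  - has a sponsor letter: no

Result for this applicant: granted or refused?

Atomic conditions:
  home-ties score ≥ 6: 4 ≥ 6 is false
  stated purpose = business: transit == business is false
  invitation letter provided: yes → true
  NOT has a sponsor letter: no → true
  biometrics captured: no → false
  return ticket booked: no → false
  intended stay ≥ 597 days: 638 ≥ 597 is true
  demonstrated funds < 69331 USD: 182517 < 69331 is false
  interview score < 3: 3 < 3 is false
  NOT criminal record: yes → false
  prior overstay on record: yes → true
  interview score = 5: 3 == 5 is false
  passport validity remaining between 3 months and 92 months: 36 in [3, 92] is true
  demonstrated funds > 117604 USD: 182517 > 117604 is true
  intended stay between 170 days and 375 days: 638 in [170, 375] is false
  passport validity remaining > 95 months: 36 > 95 is false
Combine:
[1.1.1.3.1] true AND true = true
[1.1.1.3] NOT true = false
[1.1.1] false OR false OR false = false
[1.1.2.2] exactly-one(false, true) = true
[1.1.2.3] false AND false = false
[1.1.2] false OR true OR false = true
[1.1.3.1.1.1] false AND true = false
[1.1.3.1.1] NOT false = true
[1.1.3.1] NOT true = false
[1.1.3.2] false OR true OR true = true
[1.1.3] false AND true = false
[1.1] false OR true OR false = true
[1] NOT true = false
[2] false → false (antecedent false ⇒ implication holds) = true
[root] false AND true = false
Overall: false → refused

Refused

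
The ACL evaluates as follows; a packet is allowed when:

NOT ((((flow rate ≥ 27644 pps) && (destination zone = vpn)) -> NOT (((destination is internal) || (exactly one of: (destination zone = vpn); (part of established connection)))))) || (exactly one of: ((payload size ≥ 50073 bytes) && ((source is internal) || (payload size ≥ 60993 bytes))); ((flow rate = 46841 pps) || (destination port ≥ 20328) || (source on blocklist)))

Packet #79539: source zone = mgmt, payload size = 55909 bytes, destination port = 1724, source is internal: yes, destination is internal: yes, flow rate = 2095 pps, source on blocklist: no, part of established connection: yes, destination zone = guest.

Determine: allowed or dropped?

Atomic conditions:
  flow rate ≥ 27644 pps: 2095 ≥ 27644 is false
  destination zone = vpn: guest == vpn is false
  destination is internal: yes → true
  part of established connection: yes → true
  payload size ≥ 50073 bytes: 55909 ≥ 50073 is true
  source is internal: yes → true
  payload size ≥ 60993 bytes: 55909 ≥ 60993 is false
  flow rate = 46841 pps: 2095 == 46841 is false
  destination port ≥ 20328: 1724 ≥ 20328 is false
  source on blocklist: no → false
Combine:
[1.1.1] false AND false = false
[1.1.2.1.2] exactly-one(false, true) = true
[1.1.2.1] true OR true = true
[1.1.2] NOT true = false
[1.1] false → false (antecedent false ⇒ implication holds) = true
[1] NOT true = false
[2.1.2] true OR false = true
[2.1] true AND true = true
[2.2] false OR false OR false = false
[2] exactly-one(true, false) = true
[root] false OR true = true
Overall: true → allowed

Allowed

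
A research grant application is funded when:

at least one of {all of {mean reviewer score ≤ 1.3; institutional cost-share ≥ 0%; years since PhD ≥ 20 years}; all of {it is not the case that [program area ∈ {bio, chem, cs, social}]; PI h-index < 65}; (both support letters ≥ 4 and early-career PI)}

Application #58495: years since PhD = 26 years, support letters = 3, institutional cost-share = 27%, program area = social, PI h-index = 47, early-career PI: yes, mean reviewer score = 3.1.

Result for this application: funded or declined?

Atomic conditions:
  mean reviewer score ≤ 1.3: 3.1 ≤ 1.3 is false
  institutional cost-share ≥ 0%: 27 ≥ 0 is true
  years since PhD ≥ 20 years: 26 ≥ 20 is true
  program area ∈ {bio, chem, cs, social}: social is in the set → true
  PI h-index < 65: 47 < 65 is true
  support letters ≥ 4: 3 ≥ 4 is false
  early-career PI: yes → true
Combine:
[1] false AND true AND true = false
[2.1] NOT true = false
[2] false AND true = false
[3] false AND true = false
[root] false OR false OR false = false
Overall: false → declined

Declined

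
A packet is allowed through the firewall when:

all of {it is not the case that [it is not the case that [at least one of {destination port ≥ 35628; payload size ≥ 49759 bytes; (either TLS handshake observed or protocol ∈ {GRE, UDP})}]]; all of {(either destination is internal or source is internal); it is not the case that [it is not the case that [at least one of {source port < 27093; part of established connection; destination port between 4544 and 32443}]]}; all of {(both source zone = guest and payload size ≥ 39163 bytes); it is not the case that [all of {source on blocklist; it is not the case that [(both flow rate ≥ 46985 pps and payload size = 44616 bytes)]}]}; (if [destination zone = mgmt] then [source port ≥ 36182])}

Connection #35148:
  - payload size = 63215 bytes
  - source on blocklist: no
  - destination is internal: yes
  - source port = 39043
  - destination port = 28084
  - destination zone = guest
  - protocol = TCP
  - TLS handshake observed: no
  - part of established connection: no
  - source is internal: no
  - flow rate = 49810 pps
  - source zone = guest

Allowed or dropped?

Atomic conditions:
  destination port ≥ 35628: 28084 ≥ 35628 is false
  payload size ≥ 49759 bytes: 63215 ≥ 49759 is true
  TLS handshake observed: no → false
  protocol ∈ {GRE, UDP}: TCP is not in the set → false
  destination is internal: yes → true
  source is internal: no → false
  source port < 27093: 39043 < 27093 is false
  part of established connection: no → false
  destination port between 4544 and 32443: 28084 in [4544, 32443] is true
  source zone = guest: guest == guest is true
  payload size ≥ 39163 bytes: 63215 ≥ 39163 is true
  source on blocklist: no → false
  flow rate ≥ 46985 pps: 49810 ≥ 46985 is true
  payload size = 44616 bytes: 63215 == 44616 is false
  destination zone = mgmt: guest == mgmt is false
  source port ≥ 36182: 39043 ≥ 36182 is true
Combine:
[1.1.1.3] false OR false = false
[1.1.1] false OR true OR false = true
[1.1] NOT true = false
[1] NOT false = true
[2.1] true OR false = true
[2.2.1.1] false OR false OR true = true
[2.2.1] NOT true = false
[2.2] NOT false = true
[2] true AND true = true
[3.1] true AND true = true
[3.2.1.2.1] true AND false = false
[3.2.1.2] NOT false = true
[3.2.1] false AND true = false
[3.2] NOT false = true
[3] true AND true = true
[4] false → true (antecedent false ⇒ implication holds) = true
[root] true AND true AND true AND true = true
Overall: true → allowed

Allowed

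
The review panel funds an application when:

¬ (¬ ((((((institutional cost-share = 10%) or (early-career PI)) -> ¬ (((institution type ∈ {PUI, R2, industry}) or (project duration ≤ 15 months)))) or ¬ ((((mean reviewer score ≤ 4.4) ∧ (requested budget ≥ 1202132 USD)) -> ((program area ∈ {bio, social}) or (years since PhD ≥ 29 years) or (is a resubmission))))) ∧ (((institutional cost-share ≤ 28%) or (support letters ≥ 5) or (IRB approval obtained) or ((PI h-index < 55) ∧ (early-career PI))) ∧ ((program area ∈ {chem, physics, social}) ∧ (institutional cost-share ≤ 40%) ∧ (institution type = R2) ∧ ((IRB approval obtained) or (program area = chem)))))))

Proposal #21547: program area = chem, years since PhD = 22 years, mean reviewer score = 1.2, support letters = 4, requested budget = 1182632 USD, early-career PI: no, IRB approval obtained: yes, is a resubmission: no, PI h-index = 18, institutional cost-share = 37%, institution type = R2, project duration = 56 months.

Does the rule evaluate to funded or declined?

Funded

Atomic conditions:
  institutional cost-share = 10%: 37 == 10 is false
  early-career PI: no → false
  institution type ∈ {PUI, R2, industry}: R2 is in the set → true
  project duration ≤ 15 months: 56 ≤ 15 is false
  mean reviewer score ≤ 4.4: 1.2 ≤ 4.4 is true
  requested budget ≥ 1202132 USD: 1182632 ≥ 1202132 is false
  program area ∈ {bio, social}: chem is not in the set → false
  years since PhD ≥ 29 years: 22 ≥ 29 is false
  is a resubmission: no → false
  institutional cost-share ≤ 28%: 37 ≤ 28 is false
  support letters ≥ 5: 4 ≥ 5 is false
  IRB approval obtained: yes → true
  PI h-index < 55: 18 < 55 is true
  program area ∈ {chem, physics, social}: chem is in the set → true
  institutional cost-share ≤ 40%: 37 ≤ 40 is true
  institution type = R2: R2 == R2 is true
  program area = chem: chem == chem is true
Combine:
[1.1.1.1.1] false OR false = false
[1.1.1.1.2.1] true OR false = true
[1.1.1.1.2] NOT true = false
[1.1.1.1] false → false (antecedent false ⇒ implication holds) = true
[1.1.1.2.1.1] true AND false = false
[1.1.1.2.1.2] false OR false OR false = false
[1.1.1.2.1] false → false (antecedent false ⇒ implication holds) = true
[1.1.1.2] NOT true = false
[1.1.1] true OR false = true
[1.1.2.1.4] true AND false = false
[1.1.2.1] false OR false OR true OR false = true
[1.1.2.2.4] true OR true = true
[1.1.2.2] true AND true AND true AND true = true
[1.1.2] true AND true = true
[1.1] true AND true = true
[1] NOT true = false
[root] NOT false = true
Overall: true → funded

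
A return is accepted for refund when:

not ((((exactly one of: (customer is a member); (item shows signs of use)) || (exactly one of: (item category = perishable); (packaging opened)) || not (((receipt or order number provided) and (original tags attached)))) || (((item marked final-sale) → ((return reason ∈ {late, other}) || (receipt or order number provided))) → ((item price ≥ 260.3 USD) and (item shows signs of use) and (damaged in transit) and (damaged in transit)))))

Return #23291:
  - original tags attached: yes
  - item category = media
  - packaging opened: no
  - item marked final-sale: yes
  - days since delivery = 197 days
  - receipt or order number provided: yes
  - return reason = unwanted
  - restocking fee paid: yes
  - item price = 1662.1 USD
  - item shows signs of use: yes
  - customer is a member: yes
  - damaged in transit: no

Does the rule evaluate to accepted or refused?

Atomic conditions:
  customer is a member: yes → true
  item shows signs of use: yes → true
  item category = perishable: media == perishable is false
  packaging opened: no → false
  receipt or order number provided: yes → true
  original tags attached: yes → true
  item marked final-sale: yes → true
  return reason ∈ {late, other}: unwanted is not in the set → false
  item price ≥ 260.3 USD: 1662.1 ≥ 260.3 is true
  damaged in transit: no → false
Combine:
[1.1.1] exactly-one(true, true) = false
[1.1.2] exactly-one(false, false) = false
[1.1.3.1] true AND true = true
[1.1.3] NOT true = false
[1.1] false OR false OR false = false
[1.2.1.2] false OR true = true
[1.2.1] true → true = true
[1.2.2] true AND true AND false AND false = false
[1.2] true → false = false
[1] false OR false = false
[root] NOT false = true
Overall: true → accepted

Accepted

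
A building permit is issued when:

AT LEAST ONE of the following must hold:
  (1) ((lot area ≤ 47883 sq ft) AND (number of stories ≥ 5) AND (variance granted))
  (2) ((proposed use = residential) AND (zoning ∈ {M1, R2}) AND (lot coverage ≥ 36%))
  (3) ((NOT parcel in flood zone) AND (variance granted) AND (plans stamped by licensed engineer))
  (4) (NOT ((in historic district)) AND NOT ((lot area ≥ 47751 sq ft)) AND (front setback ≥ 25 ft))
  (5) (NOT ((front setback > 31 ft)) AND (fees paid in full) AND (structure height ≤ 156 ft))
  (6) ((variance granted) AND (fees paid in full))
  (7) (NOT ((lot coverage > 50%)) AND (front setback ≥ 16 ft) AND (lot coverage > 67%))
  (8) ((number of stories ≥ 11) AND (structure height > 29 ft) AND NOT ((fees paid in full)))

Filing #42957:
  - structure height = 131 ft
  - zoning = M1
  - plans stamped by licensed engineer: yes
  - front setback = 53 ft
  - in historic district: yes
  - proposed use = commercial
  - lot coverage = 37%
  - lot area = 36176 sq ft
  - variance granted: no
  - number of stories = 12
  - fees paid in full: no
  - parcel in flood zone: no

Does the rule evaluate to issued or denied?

Issued

Atomic conditions:
  lot area ≤ 47883 sq ft: 36176 ≤ 47883 is true
  number of stories ≥ 5: 12 ≥ 5 is true
  variance granted: no → false
  proposed use = residential: commercial == residential is false
  zoning ∈ {M1, R2}: M1 is in the set → true
  lot coverage ≥ 36%: 37 ≥ 36 is true
  NOT parcel in flood zone: no → true
  plans stamped by licensed engineer: yes → true
  in historic district: yes → true
  lot area ≥ 47751 sq ft: 36176 ≥ 47751 is false
  front setback ≥ 25 ft: 53 ≥ 25 is true
  front setback > 31 ft: 53 > 31 is true
  fees paid in full: no → false
  structure height ≤ 156 ft: 131 ≤ 156 is true
  lot coverage > 50%: 37 > 50 is false
  front setback ≥ 16 ft: 53 ≥ 16 is true
  lot coverage > 67%: 37 > 67 is false
  number of stories ≥ 11: 12 ≥ 11 is true
  structure height > 29 ft: 131 > 29 is true
Combine:
[1] true AND true AND false = false
[2] false AND true AND true = false
[3] true AND false AND true = false
[4.1] NOT true = false
[4.2] NOT false = true
[4] false AND true AND true = false
[5.1] NOT true = false
[5] false AND false AND true = false
[6] false AND false = false
[7.1] NOT false = true
[7] true AND true AND false = false
[8.3] NOT false = true
[8] true AND true AND true = true
[root] false OR false OR false OR false OR false OR false OR false OR true = true
Overall: true → issued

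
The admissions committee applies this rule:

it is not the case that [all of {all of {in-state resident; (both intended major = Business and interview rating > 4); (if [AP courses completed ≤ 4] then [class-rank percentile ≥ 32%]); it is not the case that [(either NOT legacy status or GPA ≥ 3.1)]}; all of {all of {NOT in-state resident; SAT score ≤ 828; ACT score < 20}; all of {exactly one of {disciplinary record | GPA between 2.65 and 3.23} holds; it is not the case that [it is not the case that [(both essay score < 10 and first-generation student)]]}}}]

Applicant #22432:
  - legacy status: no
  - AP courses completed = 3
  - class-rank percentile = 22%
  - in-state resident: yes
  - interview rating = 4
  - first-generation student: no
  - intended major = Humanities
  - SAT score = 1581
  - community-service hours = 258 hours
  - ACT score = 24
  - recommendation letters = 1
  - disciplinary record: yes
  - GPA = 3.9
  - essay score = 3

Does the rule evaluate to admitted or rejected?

Atomic conditions:
  in-state resident: yes → true
  intended major = Business: Humanities == Business is false
  interview rating > 4: 4 > 4 is false
  AP courses completed ≤ 4: 3 ≤ 4 is true
  class-rank percentile ≥ 32%: 22 ≥ 32 is false
  NOT legacy status: no → true
  GPA ≥ 3.1: 3.9 ≥ 3.1 is true
  NOT in-state resident: yes → false
  SAT score ≤ 828: 1581 ≤ 828 is false
  ACT score < 20: 24 < 20 is false
  disciplinary record: yes → true
  GPA between 2.65 and 3.23: 3.9 in [2.65, 3.23] is false
  essay score < 10: 3 < 10 is true
  first-generation student: no → false
Combine:
[1.1.2] false AND false = false
[1.1.3] true → false = false
[1.1.4.1] true OR true = true
[1.1.4] NOT true = false
[1.1] true AND false AND false AND false = false
[1.2.1] false AND false AND false = false
[1.2.2.1] exactly-one(true, false) = true
[1.2.2.2.1.1] true AND false = false
[1.2.2.2.1] NOT false = true
[1.2.2.2] NOT true = false
[1.2.2] true AND false = false
[1.2] false AND false = false
[1] false AND false = false
[root] NOT false = true
Overall: true → admitted

Admitted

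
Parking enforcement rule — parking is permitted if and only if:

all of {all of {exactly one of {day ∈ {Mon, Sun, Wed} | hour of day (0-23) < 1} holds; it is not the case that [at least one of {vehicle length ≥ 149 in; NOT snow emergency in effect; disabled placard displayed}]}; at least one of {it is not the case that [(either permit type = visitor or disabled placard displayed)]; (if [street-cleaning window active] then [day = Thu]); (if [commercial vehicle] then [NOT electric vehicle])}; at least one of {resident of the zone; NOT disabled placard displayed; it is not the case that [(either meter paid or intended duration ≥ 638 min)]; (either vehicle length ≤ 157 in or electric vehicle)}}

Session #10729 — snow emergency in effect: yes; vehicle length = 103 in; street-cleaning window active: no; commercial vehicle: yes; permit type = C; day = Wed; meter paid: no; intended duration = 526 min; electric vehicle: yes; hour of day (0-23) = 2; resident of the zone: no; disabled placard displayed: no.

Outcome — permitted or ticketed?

Permitted

Atomic conditions:
  day ∈ {Mon, Sun, Wed}: Wed is in the set → true
  hour of day (0-23) < 1: 2 < 1 is false
  vehicle length ≥ 149 in: 103 ≥ 149 is false
  NOT snow emergency in effect: yes → false
  disabled placard displayed: no → false
  permit type = visitor: C == visitor is false
  street-cleaning window active: no → false
  day = Thu: Wed == Thu is false
  commercial vehicle: yes → true
  NOT electric vehicle: yes → false
  resident of the zone: no → false
  NOT disabled placard displayed: no → true
  meter paid: no → false
  intended duration ≥ 638 min: 526 ≥ 638 is false
  vehicle length ≤ 157 in: 103 ≤ 157 is true
  electric vehicle: yes → true
Combine:
[1.1] exactly-one(true, false) = true
[1.2.1] false OR false OR false = false
[1.2] NOT false = true
[1] true AND true = true
[2.1.1] false OR false = false
[2.1] NOT false = true
[2.2] false → false (antecedent false ⇒ implication holds) = true
[2.3] true → false = false
[2] true OR true OR false = true
[3.3.1] false OR false = false
[3.3] NOT false = true
[3.4] true OR true = true
[3] false OR true OR true OR true = true
[root] true AND true AND true = true
Overall: true → permitted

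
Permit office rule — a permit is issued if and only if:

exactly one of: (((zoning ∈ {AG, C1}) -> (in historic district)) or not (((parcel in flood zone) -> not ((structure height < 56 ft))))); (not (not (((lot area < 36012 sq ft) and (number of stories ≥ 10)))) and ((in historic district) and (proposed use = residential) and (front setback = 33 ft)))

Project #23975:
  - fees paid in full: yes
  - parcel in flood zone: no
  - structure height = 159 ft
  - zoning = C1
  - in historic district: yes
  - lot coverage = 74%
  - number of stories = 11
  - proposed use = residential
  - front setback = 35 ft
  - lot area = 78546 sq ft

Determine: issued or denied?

Atomic conditions:
  zoning ∈ {AG, C1}: C1 is in the set → true
  in historic district: yes → true
  parcel in flood zone: no → false
  structure height < 56 ft: 159 < 56 is false
  lot area < 36012 sq ft: 78546 < 36012 is false
  number of stories ≥ 10: 11 ≥ 10 is true
  proposed use = residential: residential == residential is true
  front setback = 33 ft: 35 == 33 is false
Combine:
[1.1] true → true = true
[1.2.1.2] NOT false = true
[1.2.1] false → true (antecedent false ⇒ implication holds) = true
[1.2] NOT true = false
[1] true OR false = true
[2.1.1.1] false AND true = false
[2.1.1] NOT false = true
[2.1] NOT true = false
[2.2] true AND true AND false = false
[2] false AND false = false
[root] exactly-one(true, false) = true
Overall: true → issued

Issued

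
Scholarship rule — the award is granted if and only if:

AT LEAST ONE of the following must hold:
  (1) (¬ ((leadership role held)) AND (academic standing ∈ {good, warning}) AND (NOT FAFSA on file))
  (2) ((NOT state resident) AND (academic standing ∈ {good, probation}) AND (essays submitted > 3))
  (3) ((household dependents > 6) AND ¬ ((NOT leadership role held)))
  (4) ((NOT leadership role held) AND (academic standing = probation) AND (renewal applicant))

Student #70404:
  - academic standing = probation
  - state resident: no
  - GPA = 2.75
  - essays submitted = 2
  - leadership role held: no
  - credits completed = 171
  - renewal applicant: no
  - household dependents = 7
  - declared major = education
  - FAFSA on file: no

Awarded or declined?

Atomic conditions:
  leadership role held: no → false
  academic standing ∈ {good, warning}: probation is not in the set → false
  NOT FAFSA on file: no → true
  NOT state resident: no → true
  academic standing ∈ {good, probation}: probation is in the set → true
  essays submitted > 3: 2 > 3 is false
  household dependents > 6: 7 > 6 is true
  NOT leadership role held: no → true
  academic standing = probation: probation == probation is true
  renewal applicant: no → false
Combine:
[1.1] NOT false = true
[1] true AND false AND true = false
[2] true AND true AND false = false
[3.2] NOT true = false
[3] true AND false = false
[4] true AND true AND false = false
[root] false OR false OR false OR false = false
Overall: false → declined

Declined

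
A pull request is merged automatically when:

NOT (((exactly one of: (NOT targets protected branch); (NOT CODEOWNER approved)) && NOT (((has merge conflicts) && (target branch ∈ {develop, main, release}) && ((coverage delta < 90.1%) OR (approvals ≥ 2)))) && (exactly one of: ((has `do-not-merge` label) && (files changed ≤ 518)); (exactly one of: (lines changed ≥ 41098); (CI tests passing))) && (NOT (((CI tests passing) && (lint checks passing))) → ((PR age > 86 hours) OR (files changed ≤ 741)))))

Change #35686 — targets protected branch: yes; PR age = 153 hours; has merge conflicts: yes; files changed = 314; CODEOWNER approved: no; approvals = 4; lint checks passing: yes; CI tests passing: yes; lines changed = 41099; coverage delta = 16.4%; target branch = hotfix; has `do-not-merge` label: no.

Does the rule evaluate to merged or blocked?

Merged

Atomic conditions:
  NOT targets protected branch: yes → false
  NOT CODEOWNER approved: no → true
  has merge conflicts: yes → true
  target branch ∈ {develop, main, release}: hotfix is not in the set → false
  coverage delta < 90.1%: 16.4 < 90.1 is true
  approvals ≥ 2: 4 ≥ 2 is true
  has `do-not-merge` label: no → false
  files changed ≤ 518: 314 ≤ 518 is true
  lines changed ≥ 41098: 41099 ≥ 41098 is true
  CI tests passing: yes → true
  lint checks passing: yes → true
  PR age > 86 hours: 153 > 86 is true
  files changed ≤ 741: 314 ≤ 741 is true
Combine:
[1.1] exactly-one(false, true) = true
[1.2.1.3] true OR true = true
[1.2.1] true AND false AND true = false
[1.2] NOT false = true
[1.3.1] false AND true = false
[1.3.2] exactly-one(true, true) = false
[1.3] exactly-one(false, false) = false
[1.4.1.1] true AND true = true
[1.4.1] NOT true = false
[1.4.2] true OR true = true
[1.4] false → true (antecedent false ⇒ implication holds) = true
[1] true AND true AND false AND true = false
[root] NOT false = true
Overall: true → merged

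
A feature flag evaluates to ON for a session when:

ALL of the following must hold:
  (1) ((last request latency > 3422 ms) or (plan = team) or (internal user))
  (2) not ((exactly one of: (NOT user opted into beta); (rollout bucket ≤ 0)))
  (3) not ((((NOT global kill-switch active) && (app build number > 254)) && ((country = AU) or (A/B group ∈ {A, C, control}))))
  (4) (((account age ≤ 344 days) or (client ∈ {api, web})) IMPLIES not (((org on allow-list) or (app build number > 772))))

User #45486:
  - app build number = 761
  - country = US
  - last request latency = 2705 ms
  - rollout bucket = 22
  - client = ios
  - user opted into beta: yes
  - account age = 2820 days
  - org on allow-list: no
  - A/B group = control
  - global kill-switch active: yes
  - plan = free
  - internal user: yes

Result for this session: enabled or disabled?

Enabled

Atomic conditions:
  last request latency > 3422 ms: 2705 > 3422 is false
  plan = team: free == team is false
  internal user: yes → true
  NOT user opted into beta: yes → false
  rollout bucket ≤ 0: 22 ≤ 0 is false
  NOT global kill-switch active: yes → false
  app build number > 254: 761 > 254 is true
  country = AU: US == AU is false
  A/B group ∈ {A, C, control}: control is in the set → true
  account age ≤ 344 days: 2820 ≤ 344 is false
  client ∈ {api, web}: ios is not in the set → false
  org on allow-list: no → false
  app build number > 772: 761 > 772 is false
Combine:
[1] false OR false OR true = true
[2.1] exactly-one(false, false) = false
[2] NOT false = true
[3.1.1] false AND true = false
[3.1.2] false OR true = true
[3.1] false AND true = false
[3] NOT false = true
[4.1] false OR false = false
[4.2.1] false OR false = false
[4.2] NOT false = true
[4] false → true (antecedent false ⇒ implication holds) = true
[root] true AND true AND true AND true = true
Overall: true → enabled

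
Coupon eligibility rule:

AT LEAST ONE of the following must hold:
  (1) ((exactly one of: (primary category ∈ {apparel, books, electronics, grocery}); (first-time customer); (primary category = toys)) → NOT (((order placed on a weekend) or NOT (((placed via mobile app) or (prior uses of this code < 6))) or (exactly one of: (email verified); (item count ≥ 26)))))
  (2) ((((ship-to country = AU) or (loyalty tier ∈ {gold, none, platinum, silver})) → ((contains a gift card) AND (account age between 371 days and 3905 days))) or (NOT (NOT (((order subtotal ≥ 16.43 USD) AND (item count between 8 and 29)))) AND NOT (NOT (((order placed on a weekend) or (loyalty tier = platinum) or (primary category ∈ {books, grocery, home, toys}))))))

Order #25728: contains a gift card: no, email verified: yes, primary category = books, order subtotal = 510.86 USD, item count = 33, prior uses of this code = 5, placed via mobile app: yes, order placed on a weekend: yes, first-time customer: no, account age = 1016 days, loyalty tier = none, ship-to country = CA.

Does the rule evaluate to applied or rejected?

Atomic conditions:
  primary category ∈ {apparel, books, electronics, grocery}: books is in the set → true
  first-time customer: no → false
  primary category = toys: books == toys is false
  order placed on a weekend: yes → true
  placed via mobile app: yes → true
  prior uses of this code < 6: 5 < 6 is true
  email verified: yes → true
  item count ≥ 26: 33 ≥ 26 is true
  ship-to country = AU: CA == AU is false
  loyalty tier ∈ {gold, none, platinum, silver}: none is in the set → true
  contains a gift card: no → false
  account age between 371 days and 3905 days: 1016 in [371, 3905] is true
  order subtotal ≥ 16.43 USD: 510.86 ≥ 16.43 is true
  item count between 8 and 29: 33 in [8, 29] is false
  loyalty tier = platinum: none == platinum is false
  primary category ∈ {books, grocery, home, toys}: books is in the set → true
Combine:
[1.1] exactly-one(true, false, false) = true
[1.2.1.2.1] true OR true = true
[1.2.1.2] NOT true = false
[1.2.1.3] exactly-one(true, true) = false
[1.2.1] true OR false OR false = true
[1.2] NOT true = false
[1] true → false = false
[2.1.1] false OR true = true
[2.1.2] false AND true = false
[2.1] true → false = false
[2.2.1.1.1] true AND false = false
[2.2.1.1] NOT false = true
[2.2.1] NOT true = false
[2.2.2.1.1] true OR false OR true = true
[2.2.2.1] NOT true = false
[2.2.2] NOT false = true
[2.2] false AND true = false
[2] false OR false = false
[root] false OR false = false
Overall: false → rejected

Rejected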